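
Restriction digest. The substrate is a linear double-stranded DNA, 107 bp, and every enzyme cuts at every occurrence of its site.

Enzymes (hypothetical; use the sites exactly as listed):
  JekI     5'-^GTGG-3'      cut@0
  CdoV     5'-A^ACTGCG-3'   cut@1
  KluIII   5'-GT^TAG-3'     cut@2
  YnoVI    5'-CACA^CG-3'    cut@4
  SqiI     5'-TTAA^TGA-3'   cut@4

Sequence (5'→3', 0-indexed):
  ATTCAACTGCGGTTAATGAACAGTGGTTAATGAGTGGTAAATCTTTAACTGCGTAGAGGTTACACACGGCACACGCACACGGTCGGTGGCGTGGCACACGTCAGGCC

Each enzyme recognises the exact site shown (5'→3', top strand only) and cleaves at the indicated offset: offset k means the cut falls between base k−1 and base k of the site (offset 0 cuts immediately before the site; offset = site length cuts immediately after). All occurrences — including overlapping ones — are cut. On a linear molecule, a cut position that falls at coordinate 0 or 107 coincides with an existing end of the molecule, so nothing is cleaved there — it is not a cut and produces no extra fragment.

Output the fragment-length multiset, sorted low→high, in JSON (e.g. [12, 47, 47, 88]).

[3,5,5,6,6,6,7,8,8,9,11,14,19]

Site scan:
  JekI (GTGG, off=0): starts [22, 33, 85, 90] → cuts [22, 33, 85, 90]
  CdoV (AACTGCG, off=1): starts [4, 46] → cuts [5, 47]
  KluIII (GTTAG, off=2): no sites
  YnoVI (CACACG, off=4): starts [62, 69, 75, 94] → cuts [66, 73, 79, 98]
  SqiI (TTAATGA, off=4): starts [12, 26] → cuts [16, 30]

All cut coordinates (distinct, sorted): [5, 16, 22, 30, 33, 47, 66, 73, 79, 85, 90, 98]

Fragment lengths:
  [0,5): 5 bp
  [5,16): 11 bp
  [16,22): 6 bp
  [22,30): 8 bp
  [30,33): 3 bp
  [33,47): 14 bp
  [47,66): 19 bp
  [66,73): 7 bp
  [73,79): 6 bp
  [79,85): 6 bp
  [85,90): 5 bp
  [90,98): 8 bp
  [98,107): 9 bp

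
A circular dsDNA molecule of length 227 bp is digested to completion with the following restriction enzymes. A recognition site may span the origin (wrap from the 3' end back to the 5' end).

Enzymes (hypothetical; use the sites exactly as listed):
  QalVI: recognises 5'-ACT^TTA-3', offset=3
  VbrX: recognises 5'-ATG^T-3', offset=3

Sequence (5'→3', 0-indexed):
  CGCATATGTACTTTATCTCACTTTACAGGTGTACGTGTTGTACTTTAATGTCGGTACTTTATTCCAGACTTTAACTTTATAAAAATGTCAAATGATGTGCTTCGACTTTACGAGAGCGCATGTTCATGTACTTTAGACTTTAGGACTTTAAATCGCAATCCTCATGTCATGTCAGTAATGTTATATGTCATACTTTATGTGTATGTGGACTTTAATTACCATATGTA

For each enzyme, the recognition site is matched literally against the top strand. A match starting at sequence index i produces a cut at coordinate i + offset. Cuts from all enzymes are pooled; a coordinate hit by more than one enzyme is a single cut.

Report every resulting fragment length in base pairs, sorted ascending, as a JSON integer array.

[4,4,5,5,6,6,6,6,6,7,7,7,8,8,9,10,10,10,10,11,12,14,15,19,22]

Scan for sites:
  QalVI ACTTTA/3: at [9, 19, 41, 55, 67, 73, 104, 129, 136, 144, 191, 208] ⇒ [12, 22, 44, 58, 70, 76, 107, 132, 139, 147, 194, 211]
  VbrX ATGT/3: at [5, 47, 84, 94, 119, 125, 163, 168, 177, 184, 196, 202, 222] ⇒ [8, 50, 87, 97, 122, 128, 166, 171, 180, 187, 199, 205, 225]

Pooled cuts: [8, 12, 22, 44, 50, 58, 70, 76, 87, 97, 107, 122, 128, 132, 139, 147, 166, 171, 180, 187, 194, 199, 205, 211, 225]

Fragments:
  8→12: 4 bp
  12→22: 10 bp
  22→44: 22 bp
  44→50: 6 bp
  50→58: 8 bp
  58→70: 12 bp
  70→76: 6 bp
  76→87: 11 bp
  87→97: 10 bp
  97→107: 10 bp
  107→122: 15 bp
  122→128: 6 bp
  128→132: 4 bp
  132→139: 7 bp
  139→147: 8 bp
  147→166: 19 bp
  166→171: 5 bp
  171→180: 9 bp
  180→187: 7 bp
  187→194: 7 bp
  194→199: 5 bp
  199→205: 6 bp
  205→211: 6 bp
  211→225: 14 bp
  225→8 (wrap): 227-225+8 = 10 bp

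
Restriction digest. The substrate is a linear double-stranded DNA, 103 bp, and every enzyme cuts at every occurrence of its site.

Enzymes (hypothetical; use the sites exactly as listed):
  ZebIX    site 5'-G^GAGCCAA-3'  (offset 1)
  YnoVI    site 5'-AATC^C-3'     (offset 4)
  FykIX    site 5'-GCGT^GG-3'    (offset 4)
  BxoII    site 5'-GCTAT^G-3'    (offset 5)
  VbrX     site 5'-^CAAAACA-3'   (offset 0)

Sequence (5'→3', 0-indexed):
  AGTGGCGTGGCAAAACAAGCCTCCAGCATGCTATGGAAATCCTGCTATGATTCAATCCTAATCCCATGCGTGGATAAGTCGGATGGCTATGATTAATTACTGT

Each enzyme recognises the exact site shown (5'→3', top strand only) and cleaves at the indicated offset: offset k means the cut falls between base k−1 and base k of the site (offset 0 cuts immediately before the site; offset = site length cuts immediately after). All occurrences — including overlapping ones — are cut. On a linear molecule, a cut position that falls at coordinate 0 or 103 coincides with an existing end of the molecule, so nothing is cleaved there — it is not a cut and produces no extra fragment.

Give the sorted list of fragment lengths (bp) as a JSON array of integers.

Scan for sites:
  ZebIX (GGAGCCAA, off=1): no sites
  YnoVI (AATCC, off=4): starts [37, 53, 59] → cuts [41, 57, 63]
  FykIX (GCGTGG, off=4): starts [4, 67] → cuts [8, 71]
  BxoII (GCTATG, off=5): starts [29, 43, 85] → cuts [34, 48, 90]
  VbrX (CAAAACA, off=0): starts [10] → cuts [10]

Pooled cuts: [8, 10, 34, 41, 48, 57, 63, 71, 90]

Fragment lengths:
  [0,8): 8 bp
  [8,10): 2 bp
  [10,34): 24 bp
  [34,41): 7 bp
  [41,48): 7 bp
  [48,57): 9 bp
  [57,63): 6 bp
  [63,71): 8 bp
  [71,90): 19 bp
  [90,103): 13 bp

[2,6,7,7,8,8,9,13,19,24]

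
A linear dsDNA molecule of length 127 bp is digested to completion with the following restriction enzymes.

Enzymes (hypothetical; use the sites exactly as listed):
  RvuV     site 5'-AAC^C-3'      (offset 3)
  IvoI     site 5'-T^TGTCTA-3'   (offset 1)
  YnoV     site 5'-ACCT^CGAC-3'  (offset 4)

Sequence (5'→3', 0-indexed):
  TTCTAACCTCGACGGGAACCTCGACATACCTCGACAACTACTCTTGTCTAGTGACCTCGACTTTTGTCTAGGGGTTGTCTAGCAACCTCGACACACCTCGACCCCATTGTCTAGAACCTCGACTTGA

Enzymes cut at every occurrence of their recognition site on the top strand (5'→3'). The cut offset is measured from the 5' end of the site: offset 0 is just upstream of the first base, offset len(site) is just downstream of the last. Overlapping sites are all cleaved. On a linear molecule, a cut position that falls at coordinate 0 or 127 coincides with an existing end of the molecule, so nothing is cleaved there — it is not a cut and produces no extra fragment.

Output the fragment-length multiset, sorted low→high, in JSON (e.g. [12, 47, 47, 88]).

Scan for sites:
  RvuV (AACC, off=3): starts [4, 16, 83, 114] → cuts [7, 19, 86, 117]
  IvoI (TTGTCTA, off=1): starts [43, 63, 74, 106] → cuts [44, 64, 75, 107]
  YnoV (ACCTCGAC, off=4): starts [5, 17, 27, 53, 84, 94, 115] → cuts [9, 21, 31, 57, 88, 98, 119]

All cut coordinates (distinct, sorted): [7, 9, 19, 21, 31, 44, 57, 64, 75, 86, 88, 98, 107, 117, 119]

Fragment lengths:
  [0,7): 7 bp
  [7,9): 2 bp
  [9,19): 10 bp
  [19,21): 2 bp
  [21,31): 10 bp
  [31,44): 13 bp
  [44,57): 13 bp
  [57,64): 7 bp
  [64,75): 11 bp
  [75,86): 11 bp
  [86,88): 2 bp
  [88,98): 10 bp
  [98,107): 9 bp
  [107,117): 10 bp
  [117,119): 2 bp
  [119,127): 8 bp

[2,2,2,2,7,7,8,9,10,10,10,10,11,11,13,13]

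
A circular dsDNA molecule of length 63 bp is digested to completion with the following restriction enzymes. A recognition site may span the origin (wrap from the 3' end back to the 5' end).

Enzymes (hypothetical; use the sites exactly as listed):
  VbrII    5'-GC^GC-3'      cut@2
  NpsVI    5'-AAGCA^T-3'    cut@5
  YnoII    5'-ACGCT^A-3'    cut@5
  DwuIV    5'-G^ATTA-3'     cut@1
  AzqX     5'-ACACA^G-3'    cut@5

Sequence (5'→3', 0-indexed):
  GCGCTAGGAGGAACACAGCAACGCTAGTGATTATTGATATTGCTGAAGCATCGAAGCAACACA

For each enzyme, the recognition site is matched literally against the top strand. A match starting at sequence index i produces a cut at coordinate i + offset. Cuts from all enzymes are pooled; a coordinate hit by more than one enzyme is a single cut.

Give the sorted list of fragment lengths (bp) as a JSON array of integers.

[2,4,8,13,15,21]

Site scan:
  VbrII (GCGC, off=2): starts [0] → cuts [2]
  NpsVI (AAGCAT, off=5): starts [45] → cuts [50]
  YnoII (ACGCTA, off=5): starts [20] → cuts [25]
  DwuIV (GATTA, off=1): starts [28] → cuts [29]
  AzqX (ACACAG, off=5): starts [12, 58] → cuts [0, 17]

Pooled cuts: [0, 2, 17, 25, 29, 50]

Fragments:
  0→2: 2 bp
  2→17: 15 bp
  17→25: 8 bp
  25→29: 4 bp
  29→50: 21 bp
  50→0 (wrap): 63-50+0 = 13 bp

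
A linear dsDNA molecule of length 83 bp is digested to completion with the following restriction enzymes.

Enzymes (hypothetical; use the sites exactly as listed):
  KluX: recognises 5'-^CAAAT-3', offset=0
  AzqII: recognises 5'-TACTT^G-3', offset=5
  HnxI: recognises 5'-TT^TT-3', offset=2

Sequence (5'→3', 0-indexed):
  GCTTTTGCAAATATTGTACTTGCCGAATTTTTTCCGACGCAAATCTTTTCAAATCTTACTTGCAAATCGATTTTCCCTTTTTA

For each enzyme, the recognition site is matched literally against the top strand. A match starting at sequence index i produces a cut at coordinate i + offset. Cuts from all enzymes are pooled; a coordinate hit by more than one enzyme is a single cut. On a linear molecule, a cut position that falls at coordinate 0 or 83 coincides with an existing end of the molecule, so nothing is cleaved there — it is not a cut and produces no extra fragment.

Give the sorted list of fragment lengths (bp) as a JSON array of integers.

Scan for sites:
  KluX (CAAAT, off=0): starts [7, 39, 49, 62] → cuts [7, 39, 49, 62]
  AzqII (TACTTG, off=5): starts [16, 56] → cuts [21, 61]
  HnxI (TTTT, off=2): starts [2, 27, 28, 29, 45, 70, 77, 78] → cuts [4, 29, 30, 31, 47, 72, 79, 80]

All cut coordinates (distinct, sorted): [4, 7, 21, 29, 30, 31, 39, 47, 49, 61, 62, 72, 79, 80]

Fragments:
  [0,4): 4 bp
  [4,7): 3 bp
  [7,21): 14 bp
  [21,29): 8 bp
  [29,30): 1 bp
  [30,31): 1 bp
  [31,39): 8 bp
  [39,47): 8 bp
  [47,49): 2 bp
  [49,61): 12 bp
  [61,62): 1 bp
  [62,72): 10 bp
  [72,79): 7 bp
  [79,80): 1 bp
  [80,83): 3 bp

[1,1,1,1,2,3,3,4,7,8,8,8,10,12,14]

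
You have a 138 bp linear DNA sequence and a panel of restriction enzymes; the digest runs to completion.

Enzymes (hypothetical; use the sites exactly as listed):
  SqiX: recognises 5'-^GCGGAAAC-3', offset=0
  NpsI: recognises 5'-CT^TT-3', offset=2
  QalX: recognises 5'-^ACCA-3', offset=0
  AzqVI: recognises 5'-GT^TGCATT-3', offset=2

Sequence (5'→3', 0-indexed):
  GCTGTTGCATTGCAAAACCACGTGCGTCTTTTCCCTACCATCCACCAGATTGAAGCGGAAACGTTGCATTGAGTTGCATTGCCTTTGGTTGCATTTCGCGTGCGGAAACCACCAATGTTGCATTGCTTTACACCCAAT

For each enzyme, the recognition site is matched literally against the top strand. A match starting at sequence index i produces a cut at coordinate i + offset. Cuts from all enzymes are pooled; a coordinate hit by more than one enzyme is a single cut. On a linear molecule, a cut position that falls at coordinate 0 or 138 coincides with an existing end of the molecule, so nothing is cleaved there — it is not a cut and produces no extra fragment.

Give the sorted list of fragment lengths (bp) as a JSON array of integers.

Per-enzyme occurrences:
  SqiX GCGGAAAC/0: at [54, 101] ⇒ [54, 101]
  NpsI CTTT/2: at [27, 82, 125] ⇒ [29, 84, 127]
  QalX ACCA/0: at [16, 36, 43, 107, 110] ⇒ [16, 36, 43, 107, 110]
  AzqVI GTTGCATT/2: at [3, 62, 72, 87, 116] ⇒ [5, 64, 74, 89, 118]

Pooled cuts: [5, 16, 29, 36, 43, 54, 64, 74, 84, 89, 101, 107, 110, 118, 127]

Fragment lengths:
  [0,5): 5 bp
  [5,16): 11 bp
  [16,29): 13 bp
  [29,36): 7 bp
  [36,43): 7 bp
  [43,54): 11 bp
  [54,64): 10 bp
  [64,74): 10 bp
  [74,84): 10 bp
  [84,89): 5 bp
  [89,101): 12 bp
  [101,107): 6 bp
  [107,110): 3 bp
  [110,118): 8 bp
  [118,127): 9 bp
  [127,138): 11 bp

[3,5,5,6,7,7,8,9,10,10,10,11,11,11,12,13]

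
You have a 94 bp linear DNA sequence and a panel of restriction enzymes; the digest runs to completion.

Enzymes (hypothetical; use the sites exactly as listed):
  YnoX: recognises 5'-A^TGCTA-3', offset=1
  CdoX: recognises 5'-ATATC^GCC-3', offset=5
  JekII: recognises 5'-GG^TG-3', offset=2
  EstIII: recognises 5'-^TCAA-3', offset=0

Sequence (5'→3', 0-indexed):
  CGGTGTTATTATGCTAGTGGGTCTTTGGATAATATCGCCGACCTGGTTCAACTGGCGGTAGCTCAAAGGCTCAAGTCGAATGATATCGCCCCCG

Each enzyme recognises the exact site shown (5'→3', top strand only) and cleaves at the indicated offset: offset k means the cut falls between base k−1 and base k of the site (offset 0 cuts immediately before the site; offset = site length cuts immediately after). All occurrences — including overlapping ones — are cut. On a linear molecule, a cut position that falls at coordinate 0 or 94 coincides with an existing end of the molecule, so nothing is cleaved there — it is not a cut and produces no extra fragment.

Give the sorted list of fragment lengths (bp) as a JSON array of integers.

[3,7,8,8,11,15,17,25]

Per-enzyme occurrences:
  YnoX (ATGCTA, off=1): starts [10] → cuts [11]
  CdoX (ATATCGCC, off=5): starts [31, 82] → cuts [36, 87]
  JekII (GGTG, off=2): starts [1] → cuts [3]
  EstIII (TCAA, off=0): starts [47, 62, 70] → cuts [47, 62, 70]

All cut coordinates (distinct, sorted): [3, 11, 36, 47, 62, 70, 87]

Fragment lengths:
  [0,3): 3 bp
  [3,11): 8 bp
  [11,36): 25 bp
  [36,47): 11 bp
  [47,62): 15 bp
  [62,70): 8 bp
  [70,87): 17 bp
  [87,94): 7 bp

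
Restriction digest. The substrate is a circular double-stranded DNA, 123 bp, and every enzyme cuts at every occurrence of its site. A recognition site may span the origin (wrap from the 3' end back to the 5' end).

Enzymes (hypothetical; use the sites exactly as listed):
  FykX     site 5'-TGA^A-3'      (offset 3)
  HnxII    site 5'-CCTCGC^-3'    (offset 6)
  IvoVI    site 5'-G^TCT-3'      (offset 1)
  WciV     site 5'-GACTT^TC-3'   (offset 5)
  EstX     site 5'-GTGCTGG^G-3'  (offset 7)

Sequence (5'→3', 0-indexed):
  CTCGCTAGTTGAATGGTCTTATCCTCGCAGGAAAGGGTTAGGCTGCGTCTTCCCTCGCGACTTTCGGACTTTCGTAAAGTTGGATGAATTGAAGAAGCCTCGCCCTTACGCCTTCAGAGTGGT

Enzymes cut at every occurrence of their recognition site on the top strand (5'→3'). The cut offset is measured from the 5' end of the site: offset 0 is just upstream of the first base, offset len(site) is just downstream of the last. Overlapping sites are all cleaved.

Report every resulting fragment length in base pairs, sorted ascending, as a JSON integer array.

Site scan:
  FykX (TGAA, off=3): starts [9, 84, 89] → cuts [12, 87, 92]
  HnxII (CCTCGC, off=6): starts [22, 52, 97] → cuts [28, 58, 103]
  IvoVI (GTCT, off=1): starts [15, 46, 121] → cuts [16, 47, 122]
  WciV (GACTTTC, off=5): starts [58, 66] → cuts [63, 71]
  EstX (GTGCTGGG, off=7): no sites

Pooled cuts: [12, 16, 28, 47, 58, 63, 71, 87, 92, 103, 122]

Fragment lengths:
  12→16: 4 bp
  16→28: 12 bp
  28→47: 19 bp
  47→58: 11 bp
  58→63: 5 bp
  63→71: 8 bp
  71→87: 16 bp
  87→92: 5 bp
  92→103: 11 bp
  103→122: 19 bp
  122→12 (wrap): 123-122+12 = 13 bp

[4,5,5,8,11,11,12,13,16,19,19]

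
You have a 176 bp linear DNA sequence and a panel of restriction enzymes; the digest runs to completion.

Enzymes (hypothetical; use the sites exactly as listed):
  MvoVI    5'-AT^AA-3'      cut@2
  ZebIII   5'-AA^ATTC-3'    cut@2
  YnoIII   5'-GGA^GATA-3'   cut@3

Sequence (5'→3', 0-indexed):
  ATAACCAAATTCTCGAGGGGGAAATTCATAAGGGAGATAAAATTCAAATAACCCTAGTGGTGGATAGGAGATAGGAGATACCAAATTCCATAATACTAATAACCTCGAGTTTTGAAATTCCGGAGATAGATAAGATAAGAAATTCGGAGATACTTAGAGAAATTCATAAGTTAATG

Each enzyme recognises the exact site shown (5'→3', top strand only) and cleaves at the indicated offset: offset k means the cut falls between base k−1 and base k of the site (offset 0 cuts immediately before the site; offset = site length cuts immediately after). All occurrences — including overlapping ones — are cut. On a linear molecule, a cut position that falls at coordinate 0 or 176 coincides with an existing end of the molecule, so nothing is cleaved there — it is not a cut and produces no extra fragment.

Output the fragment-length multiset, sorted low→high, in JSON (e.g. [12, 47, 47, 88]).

Per-enzyme occurrences:
  MvoVI (ATAA, off=2): starts [0, 27, 36, 47, 89, 98, 129, 134, 165] → cuts [2, 29, 38, 49, 91, 100, 131, 136, 167]
  ZebIII (AAATTC, off=2): starts [6, 21, 39, 82, 114, 139, 159] → cuts [8, 23, 41, 84, 116, 141, 161]
  YnoIII (GGAGATA, off=3): starts [32, 66, 73, 121, 145] → cuts [35, 69, 76, 124, 148]

All cut coordinates (distinct, sorted): [2, 8, 23, 29, 35, 38, 41, 49, 69, 76, 84, 91, 100, 116, 124, 131, 136, 141, 148, 161, 167]

Fragments:
  [0,2): 2 bp
  [2,8): 6 bp
  [8,23): 15 bp
  [23,29): 6 bp
  [29,35): 6 bp
  [35,38): 3 bp
  [38,41): 3 bp
  [41,49): 8 bp
  [49,69): 20 bp
  [69,76): 7 bp
  [76,84): 8 bp
  [84,91): 7 bp
  [91,100): 9 bp
  [100,116): 16 bp
  [116,124): 8 bp
  [124,131): 7 bp
  [131,136): 5 bp
  [136,141): 5 bp
  [141,148): 7 bp
  [148,161): 13 bp
  [161,167): 6 bp
  [167,176): 9 bp

[2,3,3,5,5,6,6,6,6,7,7,7,7,8,8,8,9,9,13,15,16,20]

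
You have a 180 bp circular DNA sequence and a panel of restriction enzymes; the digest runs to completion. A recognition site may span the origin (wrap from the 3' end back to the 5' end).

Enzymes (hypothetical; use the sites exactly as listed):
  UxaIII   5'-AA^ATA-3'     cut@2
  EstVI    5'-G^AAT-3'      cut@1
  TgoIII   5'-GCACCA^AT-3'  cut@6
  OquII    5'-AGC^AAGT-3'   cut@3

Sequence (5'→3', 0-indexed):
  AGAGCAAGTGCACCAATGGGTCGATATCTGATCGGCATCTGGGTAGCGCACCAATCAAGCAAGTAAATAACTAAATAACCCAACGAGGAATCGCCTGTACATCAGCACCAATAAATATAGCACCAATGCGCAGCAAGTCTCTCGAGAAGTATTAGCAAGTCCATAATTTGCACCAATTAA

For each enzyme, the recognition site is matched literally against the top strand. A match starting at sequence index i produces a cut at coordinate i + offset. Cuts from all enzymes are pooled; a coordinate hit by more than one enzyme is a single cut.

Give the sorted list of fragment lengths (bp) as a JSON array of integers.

[4,6,7,8,9,10,10,11,14,19,22,22,38]

Per-enzyme occurrences:
  UxaIII AAATA/2: at [64, 72, 112] ⇒ [66, 74, 114]
  EstVI GAAT/1: at [87] ⇒ [88]
  TgoIII GCACCAAT/6: at [9, 47, 104, 119, 169] ⇒ [15, 53, 110, 125, 175]
  OquII AGCAAGT/3: at [2, 57, 131, 153] ⇒ [5, 60, 134, 156]

All cut coordinates (distinct, sorted): [5, 15, 53, 60, 66, 74, 88, 110, 114, 125, 134, 156, 175]

Fragment lengths:
  5→15: 10 bp
  15→53: 38 bp
  53→60: 7 bp
  60→66: 6 bp
  66→74: 8 bp
  74→88: 14 bp
  88→110: 22 bp
  110→114: 4 bp
  114→125: 11 bp
  125→134: 9 bp
  134→156: 22 bp
  156→175: 19 bp
  175→5 (wrap): 180-175+5 = 10 bp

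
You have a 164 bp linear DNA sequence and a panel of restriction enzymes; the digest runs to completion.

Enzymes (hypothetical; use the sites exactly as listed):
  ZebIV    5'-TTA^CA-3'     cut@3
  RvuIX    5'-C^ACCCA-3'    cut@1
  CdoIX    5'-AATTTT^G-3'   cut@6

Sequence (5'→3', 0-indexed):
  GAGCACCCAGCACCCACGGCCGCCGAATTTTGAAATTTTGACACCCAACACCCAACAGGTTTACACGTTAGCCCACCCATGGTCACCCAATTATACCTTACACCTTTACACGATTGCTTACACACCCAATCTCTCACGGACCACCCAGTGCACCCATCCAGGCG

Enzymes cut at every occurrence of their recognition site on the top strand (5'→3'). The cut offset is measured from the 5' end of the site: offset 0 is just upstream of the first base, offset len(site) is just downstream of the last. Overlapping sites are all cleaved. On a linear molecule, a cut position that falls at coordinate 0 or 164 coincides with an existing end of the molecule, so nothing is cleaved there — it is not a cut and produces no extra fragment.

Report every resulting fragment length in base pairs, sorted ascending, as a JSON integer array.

[3,3,4,7,7,8,8,9,10,11,12,13,14,16,19,20]

Scan for sites:
  ZebIV TTACA/3: at [60, 97, 105, 117] ⇒ [63, 100, 108, 120]
  RvuIX CACCCA/1: at [3, 10, 41, 48, 73, 83, 122, 141, 150] ⇒ [4, 11, 42, 49, 74, 84, 123, 142, 151]
  CdoIX AATTTTG/6: at [25, 33] ⇒ [31, 39]

All cut coordinates (distinct, sorted): [4, 11, 31, 39, 42, 49, 63, 74, 84, 100, 108, 120, 123, 142, 151]

Fragment lengths:
  [0,4): 4 bp
  [4,11): 7 bp
  [11,31): 20 bp
  [31,39): 8 bp
  [39,42): 3 bp
  [42,49): 7 bp
  [49,63): 14 bp
  [63,74): 11 bp
  [74,84): 10 bp
  [84,100): 16 bp
  [100,108): 8 bp
  [108,120): 12 bp
  [120,123): 3 bp
  [123,142): 19 bp
  [142,151): 9 bp
  [151,164): 13 bp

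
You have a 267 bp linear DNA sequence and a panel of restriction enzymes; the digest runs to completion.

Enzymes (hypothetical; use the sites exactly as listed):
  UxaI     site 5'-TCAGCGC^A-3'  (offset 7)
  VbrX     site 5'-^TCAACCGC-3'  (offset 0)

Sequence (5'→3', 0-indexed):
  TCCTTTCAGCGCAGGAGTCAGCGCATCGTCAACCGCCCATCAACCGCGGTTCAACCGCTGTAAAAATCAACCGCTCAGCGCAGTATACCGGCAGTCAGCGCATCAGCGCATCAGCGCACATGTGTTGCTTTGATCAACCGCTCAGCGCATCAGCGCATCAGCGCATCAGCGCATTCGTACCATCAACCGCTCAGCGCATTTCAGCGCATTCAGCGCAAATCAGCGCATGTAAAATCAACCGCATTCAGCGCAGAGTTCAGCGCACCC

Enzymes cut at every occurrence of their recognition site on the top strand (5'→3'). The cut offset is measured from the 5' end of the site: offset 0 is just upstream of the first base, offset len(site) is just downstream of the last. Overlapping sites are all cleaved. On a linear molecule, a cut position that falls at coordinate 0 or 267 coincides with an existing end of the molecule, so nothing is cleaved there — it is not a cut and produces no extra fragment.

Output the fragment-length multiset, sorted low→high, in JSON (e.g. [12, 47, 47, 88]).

[4,4,8,8,8,8,8,8,9,10,10,10,11,11,12,12,12,15,15,15,16,16,17,20]

Per-enzyme occurrences:
  UxaI (TCAGCGCA, off=7): starts [5, 17, 74, 94, 102, 110, 141, 149, 157, 165, 190, 200, 209, 219, 244, 256] → cuts [12, 24, 81, 101, 109, 117, 148, 156, 164, 172, 197, 207, 216, 226, 251, 263]
  VbrX (TCAACCGC, off=0): starts [28, 39, 50, 66, 133, 182, 234] → cuts [28, 39, 50, 66, 133, 182, 234]

All cut coordinates (distinct, sorted): [12, 24, 28, 39, 50, 66, 81, 101, 109, 117, 133, 148, 156, 164, 172, 182, 197, 207, 216, 226, 234, 251, 263]

Fragments:
  [0,12): 12 bp
  [12,24): 12 bp
  [24,28): 4 bp
  [28,39): 11 bp
  [39,50): 11 bp
  [50,66): 16 bp
  [66,81): 15 bp
  [81,101): 20 bp
  [101,109): 8 bp
  [109,117): 8 bp
  [117,133): 16 bp
  [133,148): 15 bp
  [148,156): 8 bp
  [156,164): 8 bp
  [164,172): 8 bp
  [172,182): 10 bp
  [182,197): 15 bp
  [197,207): 10 bp
  [207,216): 9 bp
  [216,226): 10 bp
  [226,234): 8 bp
  [234,251): 17 bp
  [251,263): 12 bp
  [263,267): 4 bp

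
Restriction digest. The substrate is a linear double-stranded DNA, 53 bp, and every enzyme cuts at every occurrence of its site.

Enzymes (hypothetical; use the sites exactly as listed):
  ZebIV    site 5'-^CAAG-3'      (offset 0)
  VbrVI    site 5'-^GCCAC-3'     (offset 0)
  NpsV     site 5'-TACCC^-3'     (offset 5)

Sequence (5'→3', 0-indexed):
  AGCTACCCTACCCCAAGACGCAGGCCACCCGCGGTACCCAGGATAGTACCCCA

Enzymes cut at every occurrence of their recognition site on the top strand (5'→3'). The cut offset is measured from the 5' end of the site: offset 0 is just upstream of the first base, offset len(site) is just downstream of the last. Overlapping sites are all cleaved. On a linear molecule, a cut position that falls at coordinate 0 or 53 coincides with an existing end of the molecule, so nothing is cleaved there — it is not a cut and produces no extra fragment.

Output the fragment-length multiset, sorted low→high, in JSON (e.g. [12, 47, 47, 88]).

[2,5,8,10,12,16]

Site scan:
  ZebIV CAAG/0: at [13] ⇒ [13]
  VbrVI GCCAC/0: at [23] ⇒ [23]
  NpsV TACCC/5: at [3, 8, 34, 46] ⇒ [8, 13, 39, 51]

All cut coordinates (distinct, sorted): [8, 13, 23, 39, 51]

Fragment lengths:
  [0,8): 8 bp
  [8,13): 5 bp
  [13,23): 10 bp
  [23,39): 16 bp
  [39,51): 12 bp
  [51,53): 2 bp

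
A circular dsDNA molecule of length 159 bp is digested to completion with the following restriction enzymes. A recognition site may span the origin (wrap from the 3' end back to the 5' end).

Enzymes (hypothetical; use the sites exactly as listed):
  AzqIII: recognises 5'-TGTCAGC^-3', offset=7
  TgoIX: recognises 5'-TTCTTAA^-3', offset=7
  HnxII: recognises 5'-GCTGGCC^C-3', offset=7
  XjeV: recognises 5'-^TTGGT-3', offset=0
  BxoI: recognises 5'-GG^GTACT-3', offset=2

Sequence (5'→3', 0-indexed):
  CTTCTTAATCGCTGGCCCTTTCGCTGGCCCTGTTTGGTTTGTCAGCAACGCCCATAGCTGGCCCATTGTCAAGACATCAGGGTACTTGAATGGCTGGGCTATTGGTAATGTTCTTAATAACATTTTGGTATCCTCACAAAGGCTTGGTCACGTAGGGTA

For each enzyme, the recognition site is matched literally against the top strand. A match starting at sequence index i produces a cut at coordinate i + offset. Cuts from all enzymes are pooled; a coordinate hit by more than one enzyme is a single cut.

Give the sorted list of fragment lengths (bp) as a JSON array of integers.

[4,7,9,11,12,13,13,16,17,18,19,20]

Per-enzyme occurrences:
  AzqIII TGTCAGC/7: at [39] ⇒ [46]
  TgoIX TTCTTAA/7: at [1, 110] ⇒ [8, 117]
  HnxII GCTGGCCC/7: at [10, 22, 56] ⇒ [17, 29, 63]
  XjeV TTGGT/0: at [33, 101, 124, 143] ⇒ [33, 101, 124, 143]
  BxoI GGGTACT/2: at [79, 154] ⇒ [81, 156]

All cut coordinates (distinct, sorted): [8, 17, 29, 33, 46, 63, 81, 101, 117, 124, 143, 156]

Fragments:
  8→17: 9 bp
  17→29: 12 bp
  29→33: 4 bp
  33→46: 13 bp
  46→63: 17 bp
  63→81: 18 bp
  81→101: 20 bp
  101→117: 16 bp
  117→124: 7 bp
  124→143: 19 bp
  143→156: 13 bp
  156→8 (wrap): 159-156+8 = 11 bp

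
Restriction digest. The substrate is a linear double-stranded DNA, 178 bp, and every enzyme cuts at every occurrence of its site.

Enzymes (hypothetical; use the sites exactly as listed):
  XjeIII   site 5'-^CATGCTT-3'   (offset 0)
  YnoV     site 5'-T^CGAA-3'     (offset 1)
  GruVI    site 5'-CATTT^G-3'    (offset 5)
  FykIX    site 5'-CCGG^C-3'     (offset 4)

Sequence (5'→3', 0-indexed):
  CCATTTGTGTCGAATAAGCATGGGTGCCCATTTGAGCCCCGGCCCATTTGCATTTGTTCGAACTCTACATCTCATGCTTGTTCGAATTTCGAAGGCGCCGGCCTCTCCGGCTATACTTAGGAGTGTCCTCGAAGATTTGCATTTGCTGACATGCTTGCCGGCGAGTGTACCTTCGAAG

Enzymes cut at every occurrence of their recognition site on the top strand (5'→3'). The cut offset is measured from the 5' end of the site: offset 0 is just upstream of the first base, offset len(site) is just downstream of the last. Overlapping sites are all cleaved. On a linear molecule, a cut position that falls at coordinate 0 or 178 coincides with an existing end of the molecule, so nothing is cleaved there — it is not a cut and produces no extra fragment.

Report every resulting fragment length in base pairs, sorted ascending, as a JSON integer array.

Site scan:
  XjeIII (CATGCTT, off=0): starts [72, 149] → cuts [72, 149]
  YnoV (TCGAA, off=1): starts [9, 57, 81, 88, 128, 172] → cuts [10, 58, 82, 89, 129, 173]
  GruVI (CATTTG, off=5): starts [1, 28, 44, 50, 139] → cuts [6, 33, 49, 55, 144]
  FykIX (CCGGC, off=4): starts [38, 97, 106, 157] → cuts [42, 101, 110, 161]

All cut coordinates (distinct, sorted): [6, 10, 33, 42, 49, 55, 58, 72, 82, 89, 101, 110, 129, 144, 149, 161, 173]

Fragments:
  [0,6): 6 bp
  [6,10): 4 bp
  [10,33): 23 bp
  [33,42): 9 bp
  [42,49): 7 bp
  [49,55): 6 bp
  [55,58): 3 bp
  [58,72): 14 bp
  [72,82): 10 bp
  [82,89): 7 bp
  [89,101): 12 bp
  [101,110): 9 bp
  [110,129): 19 bp
  [129,144): 15 bp
  [144,149): 5 bp
  [149,161): 12 bp
  [161,173): 12 bp
  [173,178): 5 bp

[3,4,5,5,6,6,7,7,9,9,10,12,12,12,14,15,19,23]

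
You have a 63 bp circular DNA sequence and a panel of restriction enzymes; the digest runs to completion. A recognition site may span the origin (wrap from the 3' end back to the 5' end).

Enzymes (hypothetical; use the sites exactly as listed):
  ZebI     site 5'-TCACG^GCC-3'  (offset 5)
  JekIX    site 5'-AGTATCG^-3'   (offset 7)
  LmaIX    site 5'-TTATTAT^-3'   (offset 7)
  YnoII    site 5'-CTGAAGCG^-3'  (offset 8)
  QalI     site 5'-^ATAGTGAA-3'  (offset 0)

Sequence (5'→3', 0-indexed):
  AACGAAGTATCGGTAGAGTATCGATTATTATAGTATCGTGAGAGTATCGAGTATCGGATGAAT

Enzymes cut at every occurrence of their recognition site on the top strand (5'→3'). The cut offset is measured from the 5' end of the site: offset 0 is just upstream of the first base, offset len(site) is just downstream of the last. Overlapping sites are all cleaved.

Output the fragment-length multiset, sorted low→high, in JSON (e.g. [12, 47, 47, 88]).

Scan for sites:
  ZebI (TCACGGCC, off=5): no sites
  JekIX (AGTATCG, off=7): starts [5, 16, 31, 42, 49] → cuts [12, 23, 38, 49, 56]
  LmaIX (TTATTAT, off=7): starts [24] → cuts [31]
  YnoII (CTGAAGCG, off=8): no sites
  QalI (ATAGTGAA, off=0): no sites

All cut coordinates (distinct, sorted): [12, 23, 31, 38, 49, 56]

Fragment lengths:
  12→23: 11 bp
  23→31: 8 bp
  31→38: 7 bp
  38→49: 11 bp
  49→56: 7 bp
  56→12 (wrap): 63-56+12 = 19 bp

[7,7,8,11,11,19]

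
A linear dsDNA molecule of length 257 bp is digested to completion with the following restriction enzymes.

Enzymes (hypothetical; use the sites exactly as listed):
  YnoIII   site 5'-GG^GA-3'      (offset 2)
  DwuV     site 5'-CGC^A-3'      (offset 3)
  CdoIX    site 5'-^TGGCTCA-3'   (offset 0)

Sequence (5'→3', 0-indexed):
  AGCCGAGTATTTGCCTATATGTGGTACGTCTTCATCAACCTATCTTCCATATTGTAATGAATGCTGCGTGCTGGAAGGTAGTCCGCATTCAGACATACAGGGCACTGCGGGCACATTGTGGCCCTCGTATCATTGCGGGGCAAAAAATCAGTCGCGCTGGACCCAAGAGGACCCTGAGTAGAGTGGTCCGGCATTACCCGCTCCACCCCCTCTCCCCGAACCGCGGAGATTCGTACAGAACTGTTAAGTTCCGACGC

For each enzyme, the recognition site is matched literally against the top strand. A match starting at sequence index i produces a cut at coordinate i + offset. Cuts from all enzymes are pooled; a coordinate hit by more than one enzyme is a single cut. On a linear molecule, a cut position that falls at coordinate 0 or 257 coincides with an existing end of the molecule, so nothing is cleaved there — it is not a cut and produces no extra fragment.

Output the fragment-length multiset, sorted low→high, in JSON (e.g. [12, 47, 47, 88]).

[86,171]

Per-enzyme occurrences:
  YnoIII (GGGA, off=2): no sites
  DwuV (CGCA, off=3): starts [83] → cuts [86]
  CdoIX (TGGCTCA, off=0): no sites

All cut coordinates (distinct, sorted): [86]

Fragments:
  [0,86): 86 bp
  [86,257): 171 bp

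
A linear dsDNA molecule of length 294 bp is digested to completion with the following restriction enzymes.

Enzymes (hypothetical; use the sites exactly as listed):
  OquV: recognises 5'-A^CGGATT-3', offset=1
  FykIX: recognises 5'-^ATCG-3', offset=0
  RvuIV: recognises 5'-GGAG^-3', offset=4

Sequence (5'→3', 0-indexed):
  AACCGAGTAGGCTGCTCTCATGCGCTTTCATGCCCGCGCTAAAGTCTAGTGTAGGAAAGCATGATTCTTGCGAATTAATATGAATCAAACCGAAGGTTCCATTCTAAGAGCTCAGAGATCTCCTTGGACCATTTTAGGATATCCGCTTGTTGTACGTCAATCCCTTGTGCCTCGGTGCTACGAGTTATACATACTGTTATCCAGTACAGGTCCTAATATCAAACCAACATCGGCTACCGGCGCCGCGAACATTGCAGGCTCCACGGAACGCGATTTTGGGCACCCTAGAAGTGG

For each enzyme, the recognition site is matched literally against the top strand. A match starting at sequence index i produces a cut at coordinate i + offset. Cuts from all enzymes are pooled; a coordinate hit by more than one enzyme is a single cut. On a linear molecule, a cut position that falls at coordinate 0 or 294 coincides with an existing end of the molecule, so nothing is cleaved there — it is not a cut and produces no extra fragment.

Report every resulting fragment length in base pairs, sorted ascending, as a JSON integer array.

Per-enzyme occurrences:
  OquV (ACGGATT, off=1): no sites
  FykIX (ATCG, off=0): starts [228] → cuts [228]
  RvuIV (GGAG, off=4): no sites

All cut coordinates (distinct, sorted): [228]

Fragments:
  [0,228): 228 bp
  [228,294): 66 bp

[66,228]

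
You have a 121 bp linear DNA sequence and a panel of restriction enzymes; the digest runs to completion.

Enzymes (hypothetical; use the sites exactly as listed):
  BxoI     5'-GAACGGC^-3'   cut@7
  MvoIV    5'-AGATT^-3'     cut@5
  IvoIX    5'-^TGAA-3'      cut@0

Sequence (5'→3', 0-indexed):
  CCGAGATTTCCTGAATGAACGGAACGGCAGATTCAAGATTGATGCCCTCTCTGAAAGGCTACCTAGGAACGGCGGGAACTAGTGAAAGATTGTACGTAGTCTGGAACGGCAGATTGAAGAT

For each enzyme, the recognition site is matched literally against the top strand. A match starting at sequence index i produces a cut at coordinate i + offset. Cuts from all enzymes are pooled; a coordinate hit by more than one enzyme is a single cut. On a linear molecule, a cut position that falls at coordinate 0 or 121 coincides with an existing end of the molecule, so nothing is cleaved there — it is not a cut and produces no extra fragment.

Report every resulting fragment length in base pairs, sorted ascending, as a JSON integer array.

Scan for sites:
  BxoI GAACGGC/7: at [21, 66, 103] ⇒ [28, 73, 110]
  MvoIV AGATT/5: at [3, 28, 35, 86, 110] ⇒ [8, 33, 40, 91, 115]
  IvoIX TGAA/0: at [11, 15, 51, 82, 114] ⇒ [11, 15, 51, 82, 114]

Pooled cuts: [8, 11, 15, 28, 33, 40, 51, 73, 82, 91, 110, 114, 115]

Fragments:
  [0,8): 8 bp
  [8,11): 3 bp
  [11,15): 4 bp
  [15,28): 13 bp
  [28,33): 5 bp
  [33,40): 7 bp
  [40,51): 11 bp
  [51,73): 22 bp
  [73,82): 9 bp
  [82,91): 9 bp
  [91,110): 19 bp
  [110,114): 4 bp
  [114,115): 1 bp
  [115,121): 6 bp

[1,3,4,4,5,6,7,8,9,9,11,13,19,22]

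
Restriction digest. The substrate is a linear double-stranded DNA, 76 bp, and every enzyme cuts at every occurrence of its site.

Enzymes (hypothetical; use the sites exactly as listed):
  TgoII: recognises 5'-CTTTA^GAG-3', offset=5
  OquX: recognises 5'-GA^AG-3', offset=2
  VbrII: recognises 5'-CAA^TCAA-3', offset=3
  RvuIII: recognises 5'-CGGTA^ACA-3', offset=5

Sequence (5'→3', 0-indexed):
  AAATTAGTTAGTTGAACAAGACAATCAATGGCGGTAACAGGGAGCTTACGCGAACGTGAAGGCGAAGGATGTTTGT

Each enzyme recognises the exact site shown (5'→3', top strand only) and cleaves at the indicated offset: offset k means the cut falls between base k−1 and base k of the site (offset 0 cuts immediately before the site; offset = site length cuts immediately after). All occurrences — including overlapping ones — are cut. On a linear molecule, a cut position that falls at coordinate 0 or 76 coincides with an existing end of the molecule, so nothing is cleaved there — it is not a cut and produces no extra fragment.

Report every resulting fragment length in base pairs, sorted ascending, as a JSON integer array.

Scan for sites:
  TgoII (CTTTAGAG, off=5): no sites
  OquX (GAAG, off=2): starts [57, 63] → cuts [59, 65]
  VbrII (CAATCAA, off=3): starts [21] → cuts [24]
  RvuIII (CGGTAACA, off=5): starts [31] → cuts [36]

Pooled cuts: [24, 36, 59, 65]

Fragments:
  [0,24): 24 bp
  [24,36): 12 bp
  [36,59): 23 bp
  [59,65): 6 bp
  [65,76): 11 bp

[6,11,12,23,24]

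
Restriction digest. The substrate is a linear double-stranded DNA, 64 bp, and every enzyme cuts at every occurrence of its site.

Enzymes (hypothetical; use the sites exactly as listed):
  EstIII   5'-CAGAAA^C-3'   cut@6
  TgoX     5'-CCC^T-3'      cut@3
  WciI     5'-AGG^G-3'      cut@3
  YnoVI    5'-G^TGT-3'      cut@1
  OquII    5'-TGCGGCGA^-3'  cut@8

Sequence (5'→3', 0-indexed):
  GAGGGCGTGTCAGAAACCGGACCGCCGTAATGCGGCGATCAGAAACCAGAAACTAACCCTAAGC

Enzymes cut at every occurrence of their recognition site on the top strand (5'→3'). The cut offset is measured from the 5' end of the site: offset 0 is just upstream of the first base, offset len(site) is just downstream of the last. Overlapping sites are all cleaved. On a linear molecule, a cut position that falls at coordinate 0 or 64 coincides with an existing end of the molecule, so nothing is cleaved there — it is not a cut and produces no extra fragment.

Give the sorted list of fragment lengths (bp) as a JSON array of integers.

Scan for sites:
  EstIII (CAGAAAC, off=6): starts [10, 39, 46] → cuts [16, 45, 52]
  TgoX (CCCT, off=3): starts [56] → cuts [59]
  WciI (AGGG, off=3): starts [1] → cuts [4]
  YnoVI (GTGT, off=1): starts [6] → cuts [7]
  OquII (TGCGGCGA, off=8): starts [30] → cuts [38]

Pooled cuts: [4, 7, 16, 38, 45, 52, 59]

Fragments:
  [0,4): 4 bp
  [4,7): 3 bp
  [7,16): 9 bp
  [16,38): 22 bp
  [38,45): 7 bp
  [45,52): 7 bp
  [52,59): 7 bp
  [59,64): 5 bp

[3,4,5,7,7,7,9,22]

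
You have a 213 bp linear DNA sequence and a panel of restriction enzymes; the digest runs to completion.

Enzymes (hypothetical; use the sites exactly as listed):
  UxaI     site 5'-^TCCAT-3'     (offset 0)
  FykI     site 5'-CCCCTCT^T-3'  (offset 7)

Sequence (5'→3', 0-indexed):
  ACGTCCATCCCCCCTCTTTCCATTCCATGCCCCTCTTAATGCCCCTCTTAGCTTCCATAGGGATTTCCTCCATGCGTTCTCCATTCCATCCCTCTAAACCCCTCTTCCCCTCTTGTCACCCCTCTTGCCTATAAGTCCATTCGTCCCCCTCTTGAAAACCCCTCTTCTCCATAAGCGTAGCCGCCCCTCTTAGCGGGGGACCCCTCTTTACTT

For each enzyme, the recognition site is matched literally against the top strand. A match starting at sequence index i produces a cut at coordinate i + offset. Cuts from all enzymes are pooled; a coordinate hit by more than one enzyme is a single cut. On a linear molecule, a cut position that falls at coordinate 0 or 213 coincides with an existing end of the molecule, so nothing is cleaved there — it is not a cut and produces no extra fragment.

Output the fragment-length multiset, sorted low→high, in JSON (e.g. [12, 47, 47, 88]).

[1,2,3,5,5,5,6,8,10,11,12,12,13,13,14,15,17,17,21,23]

Per-enzyme occurrences:
  UxaI (TCCAT, off=0): starts [3, 18, 23, 53, 68, 79, 84, 135, 167] → cuts [3, 18, 23, 53, 68, 79, 84, 135, 167]
  FykI (CCCCTCTT, off=7): starts [10, 29, 41, 98, 106, 118, 145, 158, 183, 200] → cuts [17, 36, 48, 105, 113, 125, 152, 165, 190, 207]

All cut coordinates (distinct, sorted): [3, 17, 18, 23, 36, 48, 53, 68, 79, 84, 105, 113, 125, 135, 152, 165, 167, 190, 207]

Fragments:
  [0,3): 3 bp
  [3,17): 14 bp
  [17,18): 1 bp
  [18,23): 5 bp
  [23,36): 13 bp
  [36,48): 12 bp
  [48,53): 5 bp
  [53,68): 15 bp
  [68,79): 11 bp
  [79,84): 5 bp
  [84,105): 21 bp
  [105,113): 8 bp
  [113,125): 12 bp
  [125,135): 10 bp
  [135,152): 17 bp
  [152,165): 13 bp
  [165,167): 2 bp
  [167,190): 23 bp
  [190,207): 17 bp
  [207,213): 6 bp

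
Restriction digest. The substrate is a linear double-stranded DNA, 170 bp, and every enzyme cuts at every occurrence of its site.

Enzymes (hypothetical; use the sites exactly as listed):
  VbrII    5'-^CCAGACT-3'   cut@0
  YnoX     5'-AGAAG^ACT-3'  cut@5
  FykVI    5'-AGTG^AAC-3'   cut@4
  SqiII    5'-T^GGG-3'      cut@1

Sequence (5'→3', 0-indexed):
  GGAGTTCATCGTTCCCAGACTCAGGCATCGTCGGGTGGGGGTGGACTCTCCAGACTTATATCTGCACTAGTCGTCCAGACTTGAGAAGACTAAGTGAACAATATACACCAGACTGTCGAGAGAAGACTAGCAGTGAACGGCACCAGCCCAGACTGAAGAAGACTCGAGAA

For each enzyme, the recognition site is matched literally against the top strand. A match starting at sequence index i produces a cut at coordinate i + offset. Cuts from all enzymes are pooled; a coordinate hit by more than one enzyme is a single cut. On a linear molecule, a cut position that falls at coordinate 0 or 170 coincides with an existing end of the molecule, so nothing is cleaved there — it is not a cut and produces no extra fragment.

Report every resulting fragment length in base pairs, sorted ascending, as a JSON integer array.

Per-enzyme occurrences:
  VbrII CCAGACT/0: at [14, 49, 74, 107, 147] ⇒ [14, 49, 74, 107, 147]
  YnoX AGAAGACT/5: at [83, 120, 156] ⇒ [88, 125, 161]
  FykVI AGTGAAC/4: at [92, 131] ⇒ [96, 135]
  SqiII TGGG/1: at [35] ⇒ [36]

All cut coordinates (distinct, sorted): [14, 36, 49, 74, 88, 96, 107, 125, 135, 147, 161]

Fragments:
  [0,14): 14 bp
  [14,36): 22 bp
  [36,49): 13 bp
  [49,74): 25 bp
  [74,88): 14 bp
  [88,96): 8 bp
  [96,107): 11 bp
  [107,125): 18 bp
  [125,135): 10 bp
  [135,147): 12 bp
  [147,161): 14 bp
  [161,170): 9 bp

[8,9,10,11,12,13,14,14,14,18,22,25]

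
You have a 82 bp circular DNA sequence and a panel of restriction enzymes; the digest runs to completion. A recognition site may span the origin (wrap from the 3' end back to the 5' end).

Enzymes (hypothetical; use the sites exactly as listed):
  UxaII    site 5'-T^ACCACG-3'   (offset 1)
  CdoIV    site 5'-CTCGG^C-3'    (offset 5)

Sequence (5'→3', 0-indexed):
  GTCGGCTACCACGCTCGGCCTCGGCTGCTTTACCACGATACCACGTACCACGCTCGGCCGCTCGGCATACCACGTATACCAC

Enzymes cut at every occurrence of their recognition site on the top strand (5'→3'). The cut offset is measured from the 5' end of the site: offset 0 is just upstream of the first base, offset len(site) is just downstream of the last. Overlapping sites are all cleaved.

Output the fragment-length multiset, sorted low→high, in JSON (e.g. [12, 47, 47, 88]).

[3,6,7,7,8,8,9,11,11,12]

Site scan:
  UxaII (TACCACG, off=1): starts [6, 30, 38, 45, 67, 76] → cuts [7, 31, 39, 46, 68, 77]
  CdoIV (CTCGGC, off=5): starts [13, 19, 52, 60] → cuts [18, 24, 57, 65]

Pooled cuts: [7, 18, 24, 31, 39, 46, 57, 65, 68, 77]

Fragment lengths:
  7→18: 11 bp
  18→24: 6 bp
  24→31: 7 bp
  31→39: 8 bp
  39→46: 7 bp
  46→57: 11 bp
  57→65: 8 bp
  65→68: 3 bp
  68→77: 9 bp
  77→7 (wrap): 82-77+7 = 12 bp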